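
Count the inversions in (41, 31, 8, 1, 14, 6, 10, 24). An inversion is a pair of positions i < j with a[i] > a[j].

Count, for each position, how many later elements it exceeds:
41 → 31, 8, 1, 14, 6, 10, 24 → 7
31 → 8, 1, 14, 6, 10, 24 → 6
8 → 1, 6 → 2
1 → none → 0
14 → 6, 10 → 2
6 → none → 0
10 → none → 0
24 → none → 0
Sum: 7 + 6 + 2 + 0 + 2 + 0 + 0 + 0 = 17

17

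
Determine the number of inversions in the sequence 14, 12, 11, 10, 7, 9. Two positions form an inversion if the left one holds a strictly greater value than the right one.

For each element, count later entries that are smaller:
14 → 12, 11, 10, 7, 9 → 5
12 → 11, 10, 7, 9 → 4
11 → 10, 7, 9 → 3
10 → 7, 9 → 2
7 → none → 0
9 → none → 0
Sum: 5 + 4 + 3 + 2 + 0 + 0 = 14

14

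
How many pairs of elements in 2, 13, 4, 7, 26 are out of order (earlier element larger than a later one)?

2 out-of-order pairs

Count, for each position, how many later elements it exceeds:
2: 0
13: 2
4: 0
7: 0
26: 0
Sum: 0 + 2 + 0 + 0 + 0 = 2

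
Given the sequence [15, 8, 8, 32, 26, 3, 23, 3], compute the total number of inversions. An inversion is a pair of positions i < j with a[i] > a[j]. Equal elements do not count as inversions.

Element-by-element contributions:
15 → 8, 8, 3, 3 → 4
8 → 3, 3 → 2
8 → 3, 3 → 2
32 → 26, 3, 23, 3 → 4
26 → 3, 23, 3 → 3
3 → none → 0
23 → 3 → 1
3 → none → 0
Sum: 4 + 2 + 2 + 4 + 3 + 0 + 1 + 0 = 16

16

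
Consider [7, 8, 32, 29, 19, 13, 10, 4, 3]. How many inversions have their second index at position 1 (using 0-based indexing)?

0 such elements

The element at index 1 is 8.
Elements before it: 7
None of them are larger than 8.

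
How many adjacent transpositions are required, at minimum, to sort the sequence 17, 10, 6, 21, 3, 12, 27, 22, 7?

16 swaps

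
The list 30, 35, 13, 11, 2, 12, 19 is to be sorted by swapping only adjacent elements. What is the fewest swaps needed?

Minimum adjacent swaps = number of inversions (each swap of adjacent out-of-order elements removes one inversion and no swap can remove more).
Count inversions — for each element, later elements that are smaller:
30: 13, 11, 2, 12, 19 → 5
35: 13, 11, 2, 12, 19 → 5
13: 11, 2, 12 → 3
11: 2 → 1
2: none → 0
12: none → 0
19: none → 0
Total inversions: 5 + 5 + 3 + 1 + 0 + 0 + 0 = 14

14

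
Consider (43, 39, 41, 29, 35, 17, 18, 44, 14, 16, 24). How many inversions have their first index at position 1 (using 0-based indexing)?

The element at index 1 is 39.
Elements after it: 41, 29, 35, 17, 18, 44, 14, 16, 24
Those smaller than 39: 29, 35, 17, 18, 14, 16, 24

7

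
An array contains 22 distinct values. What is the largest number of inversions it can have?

A reversed (strictly descending) arrangement makes every pair an inversion, giving C(22, 2) inversions.
C(22, 2) = 22·21/2 = 231

231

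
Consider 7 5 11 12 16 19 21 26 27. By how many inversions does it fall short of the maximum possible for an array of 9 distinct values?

Maximum inversions for 9 distinct elements is C(9, 2) = 9·8/2 = 36.
Current inversions — for each element, count later smaller elements:
7: 1
5: 0
11: 0
12: 0
16: 0
19: 0
21: 0
26: 0
27: 0
Current total: 1 + 0 + 0 + 0 + 0 + 0 + 0 + 0 + 0 = 1
Shortfall: 36 − 1 = 35

35 inversions short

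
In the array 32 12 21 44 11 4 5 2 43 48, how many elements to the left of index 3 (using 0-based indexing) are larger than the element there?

0

The element at index 3 is 44.
Elements before it: 32, 12, 21
None of them are larger than 44.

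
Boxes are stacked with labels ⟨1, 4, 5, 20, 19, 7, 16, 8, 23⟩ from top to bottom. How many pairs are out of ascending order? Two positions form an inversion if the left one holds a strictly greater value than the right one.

Element-by-element contributions:
1 → none → 0
4 → none → 0
5 → none → 0
20 → 19, 7, 16, 8 → 4
19 → 7, 16, 8 → 3
7 → none → 0
16 → 8 → 1
8 → none → 0
23 → none → 0
Sum: 0 + 0 + 0 + 4 + 3 + 0 + 1 + 0 + 0 = 8

8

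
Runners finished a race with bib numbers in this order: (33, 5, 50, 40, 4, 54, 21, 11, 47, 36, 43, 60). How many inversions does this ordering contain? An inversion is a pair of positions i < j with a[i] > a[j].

Count, for each position, how many later elements it exceeds:
33: 4
5: 1
50: 7
40: 4
4: 0
54: 5
21: 1
11: 0
47: 2
36: 0
43: 0
60: 0
Sum: 4 + 1 + 7 + 4 + 0 + 5 + 1 + 0 + 2 + 0 + 0 + 0 = 24

There are 24 out-of-order pairs.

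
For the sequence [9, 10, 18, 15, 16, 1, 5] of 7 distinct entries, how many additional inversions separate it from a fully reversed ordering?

9 inversions short

Maximum inversions for 7 distinct elements is C(7, 2) = 7·6/2 = 21.
Current inversions — for each element, count later smaller elements:
9: 2
10: 2
18: 4
15: 2
16: 2
1: 0
5: 0
Current total: 2 + 2 + 4 + 2 + 2 + 0 + 0 = 12
Shortfall: 21 − 12 = 9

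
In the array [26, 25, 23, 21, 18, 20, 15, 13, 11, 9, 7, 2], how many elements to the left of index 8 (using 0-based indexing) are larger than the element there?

8

The element at index 8 is 11.
Elements before it: 26, 25, 23, 21, 18, 20, 15, 13
Those larger than 11: 26, 25, 23, 21, 18, 20, 15, 13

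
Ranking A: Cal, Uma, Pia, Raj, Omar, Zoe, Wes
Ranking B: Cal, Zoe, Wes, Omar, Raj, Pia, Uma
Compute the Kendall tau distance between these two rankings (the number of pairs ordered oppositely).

There are 14 discordant pairs.

Assign each item its position (1..7) in the first ordering, then rewrite the second ordering as that position sequence:
positions: Cal→1, Uma→2, Pia→3, Raj→4, Omar→5, Zoe→6, Wes→7
second ordering as positions: [1, 6, 7, 5, 4, 3, 2]
Discordant pairs = inversions in this position sequence.
1: 0
6: 5, 4, 3, 2 → 4
7: 5, 4, 3, 2 → 4
5: 4, 3, 2 → 3
4: 3, 2 → 2
3: 2 → 1
2: 0
Total: 0 + 4 + 4 + 3 + 2 + 1 + 0 = 14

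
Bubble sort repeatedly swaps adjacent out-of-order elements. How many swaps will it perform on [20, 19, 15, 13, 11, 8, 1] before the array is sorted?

21

Each adjacent swap fixes exactly one inversion, so the minimum swap count equals the number of inversions.
Count inversions — for each element, later elements that are smaller:
20: 19, 15, 13, 11, 8, 1 → 6
19: 15, 13, 11, 8, 1 → 5
15: 13, 11, 8, 1 → 4
13: 11, 8, 1 → 3
11: 8, 1 → 2
8: 1 → 1
1: none → 0
Total inversions: 6 + 5 + 4 + 3 + 2 + 1 + 0 = 21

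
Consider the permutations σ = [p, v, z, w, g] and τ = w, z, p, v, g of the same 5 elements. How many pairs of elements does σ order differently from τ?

Assign each item its position (1..5) in the first ordering, then rewrite the second ordering as that position sequence:
positions: p→1, v→2, z→3, w→4, g→5
second ordering as positions: [4, 3, 1, 2, 5]
Discordant pairs = inversions in this position sequence.
4: 3, 1, 2 → 3
3: 1, 2 → 2
1: 0
2: 0
5: 0
Total: 3 + 2 + 0 + 0 + 0 = 5

5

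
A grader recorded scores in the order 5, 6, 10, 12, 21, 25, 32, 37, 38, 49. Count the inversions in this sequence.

Element-by-element contributions:
5: 0
6: 0
10: 0
12: 0
21: 0
25: 0
32: 0
37: 0
38: 0
49: 0
Sum: 0 + 0 + 0 + 0 + 0 + 0 + 0 + 0 + 0 + 0 = 0

There are 0 out-of-order pairs.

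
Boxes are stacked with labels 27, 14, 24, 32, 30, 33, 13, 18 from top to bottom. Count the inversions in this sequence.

14

Sweep left to right; for each value list the smaller values that follow it:
27 → 14, 24, 13, 18 → 4
14 → 13 → 1
24 → 13, 18 → 2
32 → 30, 13, 18 → 3
30 → 13, 18 → 2
33 → 13, 18 → 2
13 → none → 0
18 → none → 0
Sum: 4 + 1 + 2 + 3 + 2 + 2 + 0 + 0 = 14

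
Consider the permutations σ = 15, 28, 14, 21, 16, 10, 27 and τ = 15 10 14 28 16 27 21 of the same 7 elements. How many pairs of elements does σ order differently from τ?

Assign each item its position (1..7) in the first ordering, then rewrite the second ordering as that position sequence:
positions: 15→1, 28→2, 14→3, 21→4, 16→5, 10→6, 27→7
second ordering as positions: [1, 6, 3, 2, 5, 7, 4]
Discordant pairs = inversions in this position sequence.
1: 0
6: 3, 2, 5, 4 → 4
3: 2 → 1
2: 0
5: 4 → 1
7: 4 → 1
4: 0
Total: 0 + 4 + 1 + 0 + 1 + 1 + 0 = 7

7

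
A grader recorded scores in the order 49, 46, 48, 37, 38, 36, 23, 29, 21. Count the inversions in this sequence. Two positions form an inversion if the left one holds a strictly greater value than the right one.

Count, for each position, how many later elements it exceeds:
49 → 46, 48, 37, 38, 36, 23, 29, 21 → 8
46 → 37, 38, 36, 23, 29, 21 → 6
48 → 37, 38, 36, 23, 29, 21 → 6
37 → 36, 23, 29, 21 → 4
38 → 36, 23, 29, 21 → 4
36 → 23, 29, 21 → 3
23 → 21 → 1
29 → 21 → 1
21 → none → 0
Sum: 8 + 6 + 6 + 4 + 4 + 3 + 1 + 1 + 0 = 33

33 inversions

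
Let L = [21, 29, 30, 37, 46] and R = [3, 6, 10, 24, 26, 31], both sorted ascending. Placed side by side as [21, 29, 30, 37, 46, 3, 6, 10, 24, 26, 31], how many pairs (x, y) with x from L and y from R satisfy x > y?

There are 25 cross-inversions.

Take each right-half value and tally the left-half values above it:
r = 3: 21, 29, 30, 37, 46 → 5
r = 6: 21, 29, 30, 37, 46 → 5
r = 10: 21, 29, 30, 37, 46 → 5
r = 24: 29, 30, 37, 46 → 4
r = 26: 29, 30, 37, 46 → 4
r = 31: 37, 46 → 2
Cross-inversions: 5 + 5 + 5 + 4 + 4 + 2 = 25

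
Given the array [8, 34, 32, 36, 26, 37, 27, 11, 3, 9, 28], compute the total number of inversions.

Inversions: 33

Element-by-element contributions:
8 → 3 → 1
34 → 32, 26, 27, 11, 3, 9, 28 → 7
32 → 26, 27, 11, 3, 9, 28 → 6
36 → 26, 27, 11, 3, 9, 28 → 6
26 → 11, 3, 9 → 3
37 → 27, 11, 3, 9, 28 → 5
27 → 11, 3, 9 → 3
11 → 3, 9 → 2
3 → none → 0
9 → none → 0
28 → none → 0
Sum: 1 + 7 + 6 + 6 + 3 + 5 + 3 + 2 + 0 + 0 + 0 = 33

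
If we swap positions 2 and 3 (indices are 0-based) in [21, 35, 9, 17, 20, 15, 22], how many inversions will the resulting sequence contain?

12

Positions 2 and 3 hold 9 and 17; after swapping, the array is [21, 35, 17, 9, 20, 15, 22].
For each element, count later entries that are smaller:
21: 4
35: 5
17: 2
9: 0
20: 1
15: 0
22: 0
Sum: 4 + 5 + 2 + 0 + 1 + 0 + 0 = 12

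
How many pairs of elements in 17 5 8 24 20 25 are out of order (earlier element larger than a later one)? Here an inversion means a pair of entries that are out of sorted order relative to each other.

3 inversions

For each element, count later entries that are smaller:
17: 2
5: 0
8: 0
24: 1
20: 0
25: 0
Sum: 2 + 0 + 0 + 1 + 0 + 0 = 3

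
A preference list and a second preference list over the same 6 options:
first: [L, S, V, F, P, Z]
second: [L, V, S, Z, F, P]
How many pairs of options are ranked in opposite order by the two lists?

Assign each item its position (1..6) in the first ordering, then rewrite the second ordering as that position sequence:
positions: L→1, S→2, V→3, F→4, P→5, Z→6
second ordering as positions: [1, 3, 2, 6, 4, 5]
Discordant pairs = inversions in this position sequence.
1: 0
3: 2 → 1
2: 0
6: 4, 5 → 2
4: 0
5: 0
Total: 0 + 1 + 0 + 2 + 0 + 0 = 3

3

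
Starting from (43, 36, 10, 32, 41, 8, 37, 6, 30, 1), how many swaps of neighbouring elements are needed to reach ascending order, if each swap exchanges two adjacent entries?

34

Minimum adjacent swaps = number of inversions (each swap of adjacent out-of-order elements removes one inversion and no swap can remove more).
Count inversions — for each element, later elements that are smaller:
43: 36, 10, 32, 41, 8, 37, 6, 30, 1 → 9
36: 10, 32, 8, 6, 30, 1 → 6
10: 8, 6, 1 → 3
32: 8, 6, 30, 1 → 4
41: 8, 37, 6, 30, 1 → 5
8: 6, 1 → 2
37: 6, 30, 1 → 3
6: 1 → 1
30: 1 → 1
1: none → 0
Total inversions: 9 + 6 + 3 + 4 + 5 + 2 + 3 + 1 + 1 + 0 = 34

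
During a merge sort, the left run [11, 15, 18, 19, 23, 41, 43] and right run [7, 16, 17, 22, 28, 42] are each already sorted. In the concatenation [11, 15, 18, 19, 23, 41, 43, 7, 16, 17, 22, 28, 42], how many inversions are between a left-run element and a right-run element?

23

Take each right-half value and tally the left-half values above it:
r = 7: 11, 15, 18, 19, 23, 41, 43 → 7
r = 16: 18, 19, 23, 41, 43 → 5
r = 17: 18, 19, 23, 41, 43 → 5
r = 22: 23, 41, 43 → 3
r = 28: 41, 43 → 2
r = 42: 43 → 1
Cross-inversions: 7 + 5 + 5 + 3 + 2 + 1 = 23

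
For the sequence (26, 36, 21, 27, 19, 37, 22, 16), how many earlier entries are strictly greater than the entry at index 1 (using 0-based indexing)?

0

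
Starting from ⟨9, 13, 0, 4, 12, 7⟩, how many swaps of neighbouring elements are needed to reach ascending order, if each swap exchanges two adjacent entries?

8 swaps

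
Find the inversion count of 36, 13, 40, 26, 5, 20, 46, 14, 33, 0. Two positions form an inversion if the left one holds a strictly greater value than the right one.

27

For each element, count later entries that are smaller:
36 → 13, 26, 5, 20, 14, 33, 0 → 7
13 → 5, 0 → 2
40 → 26, 5, 20, 14, 33, 0 → 6
26 → 5, 20, 14, 0 → 4
5 → 0 → 1
20 → 14, 0 → 2
46 → 14, 33, 0 → 3
14 → 0 → 1
33 → 0 → 1
0 → none → 0
Sum: 7 + 2 + 6 + 4 + 1 + 2 + 3 + 1 + 1 + 0 = 27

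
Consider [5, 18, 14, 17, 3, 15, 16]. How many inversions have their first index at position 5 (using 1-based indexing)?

The element at index 5 is 3.
Elements after it: 15, 16
None of them are smaller than 3.

0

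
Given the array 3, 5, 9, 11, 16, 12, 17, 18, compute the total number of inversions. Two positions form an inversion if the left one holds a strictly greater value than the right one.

1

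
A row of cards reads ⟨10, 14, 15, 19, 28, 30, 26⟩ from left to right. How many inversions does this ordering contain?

Sweep left to right; for each value list the smaller values that follow it:
10 → none → 0
14 → none → 0
15 → none → 0
19 → none → 0
28 → 26 → 1
30 → 26 → 1
26 → none → 0
Sum: 0 + 0 + 0 + 0 + 1 + 1 + 0 = 2

There are 2 out-of-order pairs.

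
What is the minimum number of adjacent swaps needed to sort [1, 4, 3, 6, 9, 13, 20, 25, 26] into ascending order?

Each adjacent swap fixes exactly one inversion, so the minimum swap count equals the number of inversions.
Count inversions — for each element, later elements that are smaller:
1: none → 0
4: 3 → 1
3: none → 0
6: none → 0
9: none → 0
13: none → 0
20: none → 0
25: none → 0
26: none → 0
Total inversions: 0 + 1 + 0 + 0 + 0 + 0 + 0 + 0 + 0 = 1

1 adjacent swap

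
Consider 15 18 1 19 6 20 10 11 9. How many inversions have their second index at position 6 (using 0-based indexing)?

The element at index 6 is 10.
Elements before it: 15, 18, 1, 19, 6, 20
Those larger than 10: 15, 18, 19, 20

4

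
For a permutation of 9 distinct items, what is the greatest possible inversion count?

Inversions: 36

A reversed (strictly descending) arrangement makes every pair an inversion, giving C(9, 2) inversions.
C(9, 2) = 9·8/2 = 36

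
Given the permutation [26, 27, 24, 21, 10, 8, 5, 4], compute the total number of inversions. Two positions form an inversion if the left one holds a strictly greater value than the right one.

For each element, count later entries that are smaller:
26: 6
27: 6
24: 5
21: 4
10: 3
8: 2
5: 1
4: 0
Sum: 6 + 6 + 5 + 4 + 3 + 2 + 1 + 0 = 27

Inversions: 27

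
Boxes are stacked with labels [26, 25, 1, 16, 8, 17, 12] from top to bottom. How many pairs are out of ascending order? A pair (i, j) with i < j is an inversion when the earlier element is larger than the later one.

For each element, count later entries that are smaller:
26: 6
25: 5
1: 0
16: 2
8: 0
17: 1
12: 0
Sum: 6 + 5 + 0 + 2 + 0 + 1 + 0 = 14

14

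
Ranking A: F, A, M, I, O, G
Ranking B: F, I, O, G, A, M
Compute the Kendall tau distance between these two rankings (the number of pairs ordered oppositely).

6 discordant pairs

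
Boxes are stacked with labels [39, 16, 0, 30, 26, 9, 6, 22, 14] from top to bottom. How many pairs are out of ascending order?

Out-of-order pairs: 23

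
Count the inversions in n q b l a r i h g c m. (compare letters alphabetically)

Count, for each position, how many later elements it exceeds:
n: 8
q: 8
b: 1
l: 5
a: 0
r: 5
i: 3
h: 2
g: 1
c: 0
m: 0
Sum: 8 + 8 + 1 + 5 + 0 + 5 + 3 + 2 + 1 + 0 + 0 = 33

33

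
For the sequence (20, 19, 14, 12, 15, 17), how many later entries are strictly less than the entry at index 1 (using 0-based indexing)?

4 such elements

The element at index 1 is 19.
Elements after it: 14, 12, 15, 17
Those smaller than 19: 14, 12, 15, 17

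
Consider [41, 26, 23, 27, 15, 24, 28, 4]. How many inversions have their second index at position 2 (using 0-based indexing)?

The element at index 2 is 23.
Elements before it: 41, 26
Those larger than 23: 41, 26

2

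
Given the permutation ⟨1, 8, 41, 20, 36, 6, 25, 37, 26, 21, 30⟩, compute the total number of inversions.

Count, for each position, how many later elements it exceeds:
1 → none → 0
8 → 6 → 1
41 → 20, 36, 6, 25, 37, 26, 21, 30 → 8
20 → 6 → 1
36 → 6, 25, 26, 21, 30 → 5
6 → none → 0
25 → 21 → 1
37 → 26, 21, 30 → 3
26 → 21 → 1
21 → none → 0
30 → none → 0
Sum: 0 + 1 + 8 + 1 + 5 + 0 + 1 + 3 + 1 + 0 + 0 = 20

Inversions: 20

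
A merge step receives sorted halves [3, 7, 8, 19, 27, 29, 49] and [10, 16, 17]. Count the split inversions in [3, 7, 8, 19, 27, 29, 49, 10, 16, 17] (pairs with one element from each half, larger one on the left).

12 cross-inversions

For each element r of the right run, count left-run elements greater than r:
r = 10: 19, 27, 29, 49 → 4
r = 16: 19, 27, 29, 49 → 4
r = 17: 19, 27, 29, 49 → 4
Cross-inversions: 4 + 4 + 4 = 12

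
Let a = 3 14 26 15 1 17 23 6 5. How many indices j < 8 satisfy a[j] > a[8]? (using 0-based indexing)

6

The element at index 8 is 5.
Elements before it: 3, 14, 26, 15, 1, 17, 23, 6
Those larger than 5: 14, 26, 15, 17, 23, 6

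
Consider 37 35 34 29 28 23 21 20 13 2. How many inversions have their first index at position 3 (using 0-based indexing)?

6 such elements

The element at index 3 is 29.
Elements after it: 28, 23, 21, 20, 13, 2
Those smaller than 29: 28, 23, 21, 20, 13, 2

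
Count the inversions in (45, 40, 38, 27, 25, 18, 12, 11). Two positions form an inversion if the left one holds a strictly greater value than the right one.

Sweep left to right; for each value list the smaller values that follow it:
45 → 40, 38, 27, 25, 18, 12, 11 → 7
40 → 38, 27, 25, 18, 12, 11 → 6
38 → 27, 25, 18, 12, 11 → 5
27 → 25, 18, 12, 11 → 4
25 → 18, 12, 11 → 3
18 → 12, 11 → 2
12 → 11 → 1
11 → none → 0
Sum: 7 + 6 + 5 + 4 + 3 + 2 + 1 + 0 = 28

28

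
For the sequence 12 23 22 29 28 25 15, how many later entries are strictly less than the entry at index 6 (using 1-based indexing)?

The element at index 6 is 25.
Elements after it: 15
Those smaller than 25: 15

1 such element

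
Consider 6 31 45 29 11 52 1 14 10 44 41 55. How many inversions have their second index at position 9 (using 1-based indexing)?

The element at index 9 is 10.
Elements before it: 6, 31, 45, 29, 11, 52, 1, 14
Those larger than 10: 31, 45, 29, 11, 52, 14

6 such elements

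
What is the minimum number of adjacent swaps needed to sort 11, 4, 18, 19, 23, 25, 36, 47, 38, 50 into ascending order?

Minimum adjacent swaps = number of inversions (each swap of adjacent out-of-order elements removes one inversion and no swap can remove more).
Count inversions — for each element, later elements that are smaller:
11: 4 → 1
4: none → 0
18: none → 0
19: none → 0
23: none → 0
25: none → 0
36: none → 0
47: 38 → 1
38: none → 0
50: none → 0
Total inversions: 1 + 0 + 0 + 0 + 0 + 0 + 0 + 1 + 0 + 0 = 2

2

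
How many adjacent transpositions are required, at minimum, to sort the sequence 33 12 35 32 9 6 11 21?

19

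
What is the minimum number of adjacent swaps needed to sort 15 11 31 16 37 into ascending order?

2

Minimum adjacent swaps = number of inversions (each swap of adjacent out-of-order elements removes one inversion and no swap can remove more).
Count inversions — for each element, later elements that are smaller:
15: 11 → 1
11: none → 0
31: 16 → 1
16: none → 0
37: none → 0
Total inversions: 1 + 0 + 1 + 0 + 0 = 2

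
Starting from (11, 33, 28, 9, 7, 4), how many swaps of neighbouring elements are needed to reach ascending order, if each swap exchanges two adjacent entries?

Each adjacent swap fixes exactly one inversion, so the minimum swap count equals the number of inversions.
Count inversions — for each element, later elements that are smaller:
11: 9, 7, 4 → 3
33: 28, 9, 7, 4 → 4
28: 9, 7, 4 → 3
9: 7, 4 → 2
7: 4 → 1
4: none → 0
Total inversions: 3 + 4 + 3 + 2 + 1 + 0 = 13

13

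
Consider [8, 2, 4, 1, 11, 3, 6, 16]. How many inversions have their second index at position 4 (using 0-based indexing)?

0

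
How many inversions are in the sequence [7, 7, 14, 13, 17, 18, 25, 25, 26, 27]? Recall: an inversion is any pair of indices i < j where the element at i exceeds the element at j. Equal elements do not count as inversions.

1 inversion

For each element, count later entries that are smaller:
7: 0
7: 0
14: 1
13: 0
17: 0
18: 0
25: 0
25: 0
26: 0
27: 0
Sum: 0 + 0 + 1 + 0 + 0 + 0 + 0 + 0 + 0 + 0 = 1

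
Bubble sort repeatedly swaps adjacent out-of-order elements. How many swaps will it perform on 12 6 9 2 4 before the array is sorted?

The minimum number of adjacent swaps to sort an array equals its inversion count, since every such swap removes exactly one inversion.
Count inversions — for each element, later elements that are smaller:
12: 6, 9, 2, 4 → 4
6: 2, 4 → 2
9: 2, 4 → 2
2: none → 0
4: none → 0
Total inversions: 4 + 2 + 2 + 0 + 0 = 8

There are 8 adjacent swaps.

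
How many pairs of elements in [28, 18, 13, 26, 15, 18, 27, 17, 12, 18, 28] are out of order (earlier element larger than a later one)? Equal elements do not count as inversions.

26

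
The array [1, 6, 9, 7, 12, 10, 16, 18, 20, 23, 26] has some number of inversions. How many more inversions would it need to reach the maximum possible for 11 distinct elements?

Maximum inversions for 11 distinct elements is C(11, 2) = 11·10/2 = 55.
Current inversions — for each element, count later smaller elements:
1: 0
6: 0
9: 1
7: 0
12: 1
10: 0
16: 0
18: 0
20: 0
23: 0
26: 0
Current total: 0 + 0 + 1 + 0 + 1 + 0 + 0 + 0 + 0 + 0 + 0 = 2
Shortfall: 55 − 2 = 53

53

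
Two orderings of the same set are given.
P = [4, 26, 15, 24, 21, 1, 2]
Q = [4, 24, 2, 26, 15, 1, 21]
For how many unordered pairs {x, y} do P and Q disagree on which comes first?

Disagreeing pairs: 7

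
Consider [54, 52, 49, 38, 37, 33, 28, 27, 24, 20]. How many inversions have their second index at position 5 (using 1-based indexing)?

The element at index 5 is 37.
Elements before it: 54, 52, 49, 38
Those larger than 37: 54, 52, 49, 38

4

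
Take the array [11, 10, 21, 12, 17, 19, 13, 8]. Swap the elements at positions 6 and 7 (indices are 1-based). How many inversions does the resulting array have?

There are 13 inversions.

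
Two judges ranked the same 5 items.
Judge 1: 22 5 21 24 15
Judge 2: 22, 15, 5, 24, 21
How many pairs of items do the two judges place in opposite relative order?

Assign each item its position (1..5) in the first ordering, then rewrite the second ordering as that position sequence:
positions: 22→1, 5→2, 21→3, 24→4, 15→5
second ordering as positions: [1, 5, 2, 4, 3]
Discordant pairs = inversions in this position sequence.
1: 0
5: 2, 4, 3 → 3
2: 0
4: 3 → 1
3: 0
Total: 0 + 3 + 0 + 1 + 0 = 4

4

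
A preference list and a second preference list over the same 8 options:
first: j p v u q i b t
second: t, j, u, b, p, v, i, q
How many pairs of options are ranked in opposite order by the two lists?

Assign each item its position (1..8) in the first ordering, then rewrite the second ordering as that position sequence:
positions: j→1, p→2, v→3, u→4, q→5, i→6, b→7, t→8
second ordering as positions: [8, 1, 4, 7, 2, 3, 6, 5]
Discordant pairs = inversions in this position sequence.
8: 1, 4, 7, 2, 3, 6, 5 → 7
1: 0
4: 2, 3 → 2
7: 2, 3, 6, 5 → 4
2: 0
3: 0
6: 5 → 1
5: 0
Total: 7 + 0 + 2 + 4 + 0 + 0 + 1 + 0 = 14

14 pairs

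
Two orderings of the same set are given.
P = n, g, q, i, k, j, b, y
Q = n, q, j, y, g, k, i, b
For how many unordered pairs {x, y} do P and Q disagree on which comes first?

There are 9 disagreeing pairs.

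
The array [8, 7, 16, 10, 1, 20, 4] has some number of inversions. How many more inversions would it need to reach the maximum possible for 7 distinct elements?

10

Maximum inversions for 7 distinct elements is C(7, 2) = 7·6/2 = 21.
Current inversions — for each element, count later smaller elements:
8: 3
7: 2
16: 3
10: 2
1: 0
20: 1
4: 0
Current total: 3 + 2 + 3 + 2 + 0 + 1 + 0 = 11
Shortfall: 21 − 11 = 10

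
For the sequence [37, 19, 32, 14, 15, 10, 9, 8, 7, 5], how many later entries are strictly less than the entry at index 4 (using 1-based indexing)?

5 such elements

The element at index 4 is 14.
Elements after it: 15, 10, 9, 8, 7, 5
Those smaller than 14: 10, 9, 8, 7, 5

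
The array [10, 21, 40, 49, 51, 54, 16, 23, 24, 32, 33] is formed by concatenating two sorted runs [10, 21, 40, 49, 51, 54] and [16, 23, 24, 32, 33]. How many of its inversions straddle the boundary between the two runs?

Split inversions: 21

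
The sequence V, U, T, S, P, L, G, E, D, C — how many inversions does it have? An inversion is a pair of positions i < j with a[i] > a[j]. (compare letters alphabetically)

Sweep left to right; for each value list the smaller values that follow it:
V: 9
U: 8
T: 7
S: 6
P: 5
L: 4
G: 3
E: 2
D: 1
C: 0
Sum: 9 + 8 + 7 + 6 + 5 + 4 + 3 + 2 + 1 + 0 = 45

45 inversions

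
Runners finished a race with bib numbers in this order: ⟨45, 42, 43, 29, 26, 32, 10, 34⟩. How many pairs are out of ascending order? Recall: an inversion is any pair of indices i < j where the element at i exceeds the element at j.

Element-by-element contributions:
45: 7
42: 5
43: 5
29: 2
26: 1
32: 1
10: 0
34: 0
Sum: 7 + 5 + 5 + 2 + 1 + 1 + 0 + 0 = 21

Inversions: 21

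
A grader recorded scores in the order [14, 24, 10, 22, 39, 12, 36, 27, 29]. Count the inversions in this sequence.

Element-by-element contributions:
14 → 10, 12 → 2
24 → 10, 22, 12 → 3
10 → none → 0
22 → 12 → 1
39 → 12, 36, 27, 29 → 4
12 → none → 0
36 → 27, 29 → 2
27 → none → 0
29 → none → 0
Sum: 2 + 3 + 0 + 1 + 4 + 0 + 2 + 0 + 0 = 12

12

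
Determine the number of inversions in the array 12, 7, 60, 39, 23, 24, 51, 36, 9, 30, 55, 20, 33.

35 out-of-order pairs

Count, for each position, how many later elements it exceeds:
12 → 7, 9 → 2
7 → none → 0
60 → 39, 23, 24, 51, 36, 9, 30, 55, 20, 33 → 10
39 → 23, 24, 36, 9, 30, 20, 33 → 7
23 → 9, 20 → 2
24 → 9, 20 → 2
51 → 36, 9, 30, 20, 33 → 5
36 → 9, 30, 20, 33 → 4
9 → none → 0
30 → 20 → 1
55 → 20, 33 → 2
20 → none → 0
33 → none → 0
Sum: 2 + 0 + 10 + 7 + 2 + 2 + 5 + 4 + 0 + 1 + 2 + 0 + 0 = 35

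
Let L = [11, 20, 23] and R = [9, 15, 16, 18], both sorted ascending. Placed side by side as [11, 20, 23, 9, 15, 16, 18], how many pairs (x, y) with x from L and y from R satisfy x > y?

Split inversions: 9

Count, for every r in R, how many entries of L exceed r:
r = 9: 11, 20, 23 → 3
r = 15: 20, 23 → 2
r = 16: 20, 23 → 2
r = 18: 20, 23 → 2
Cross-inversions: 3 + 2 + 2 + 2 = 9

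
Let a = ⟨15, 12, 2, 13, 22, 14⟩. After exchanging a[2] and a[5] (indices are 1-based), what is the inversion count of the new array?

9

Positions 2 and 5 hold 12 and 22; after swapping, the array is [15, 22, 2, 13, 12, 14].
For each element, count later entries that are smaller:
15 → 2, 13, 12, 14 → 4
22 → 2, 13, 12, 14 → 4
2 → none → 0
13 → 12 → 1
12 → none → 0
14 → none → 0
Sum: 4 + 4 + 0 + 1 + 0 + 0 = 9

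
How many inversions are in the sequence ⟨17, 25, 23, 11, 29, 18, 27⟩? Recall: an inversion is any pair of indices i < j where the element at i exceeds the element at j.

Out-of-order pairs: 8

Count, for each position, how many later elements it exceeds:
17 → 11 → 1
25 → 23, 11, 18 → 3
23 → 11, 18 → 2
11 → none → 0
29 → 18, 27 → 2
18 → none → 0
27 → none → 0
Sum: 1 + 3 + 2 + 0 + 2 + 0 + 0 = 8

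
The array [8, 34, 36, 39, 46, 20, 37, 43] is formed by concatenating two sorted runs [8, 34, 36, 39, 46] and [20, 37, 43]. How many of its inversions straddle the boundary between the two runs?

7

Count, for every r in R, how many entries of L exceed r:
r = 20: 34, 36, 39, 46 → 4
r = 37: 39, 46 → 2
r = 43: 46 → 1
Cross-inversions: 4 + 2 + 1 = 7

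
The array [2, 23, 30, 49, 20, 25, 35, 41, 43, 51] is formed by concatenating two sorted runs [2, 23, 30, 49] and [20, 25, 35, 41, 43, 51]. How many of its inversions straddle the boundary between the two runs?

8

Count, for every r in R, how many entries of L exceed r:
r = 20: 23, 30, 49 → 3
r = 25: 30, 49 → 2
r = 35: 49 → 1
r = 41: 49 → 1
r = 43: 49 → 1
r = 51: none → 0
Cross-inversions: 3 + 2 + 1 + 1 + 1 + 0 = 8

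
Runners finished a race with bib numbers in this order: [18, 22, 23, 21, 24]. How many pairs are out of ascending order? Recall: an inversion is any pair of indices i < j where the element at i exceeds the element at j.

For each element, count later entries that are smaller:
18 → none → 0
22 → 21 → 1
23 → 21 → 1
21 → none → 0
24 → none → 0
Sum: 0 + 1 + 1 + 0 + 0 = 2

2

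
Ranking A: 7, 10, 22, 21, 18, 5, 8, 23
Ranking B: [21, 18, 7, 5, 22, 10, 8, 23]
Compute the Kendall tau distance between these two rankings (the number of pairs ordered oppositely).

9

Assign each item its position (1..8) in the first ordering, then rewrite the second ordering as that position sequence:
positions: 7→1, 10→2, 22→3, 21→4, 18→5, 5→6, 8→7, 23→8
second ordering as positions: [4, 5, 1, 6, 3, 2, 7, 8]
Discordant pairs = inversions in this position sequence.
4: 1, 3, 2 → 3
5: 1, 3, 2 → 3
1: 0
6: 3, 2 → 2
3: 2 → 1
2: 0
7: 0
8: 0
Total: 3 + 3 + 0 + 2 + 1 + 0 + 0 + 0 = 9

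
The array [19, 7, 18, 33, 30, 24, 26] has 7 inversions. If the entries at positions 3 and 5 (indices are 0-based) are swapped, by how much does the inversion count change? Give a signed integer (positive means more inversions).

-3

Positions 3 and 5 hold 33 and 24; after swapping, the array is [19, 7, 18, 24, 30, 33, 26].
Sweep left to right; for each value list the smaller values that follow it:
19: 2
7: 0
18: 0
24: 0
30: 1
33: 1
26: 0
Sum: 2 + 0 + 0 + 0 + 1 + 1 + 0 = 4
Change: 4 − 7 = -3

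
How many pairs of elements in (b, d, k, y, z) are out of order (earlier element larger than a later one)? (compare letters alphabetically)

Inversions: 0

Out-of-order index pairs (1-indexed):
(none)
That's 0 pairs.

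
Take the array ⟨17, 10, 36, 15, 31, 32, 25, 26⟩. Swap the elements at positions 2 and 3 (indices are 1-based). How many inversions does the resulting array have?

Positions 2 and 3 hold 10 and 36; after swapping, the array is [17, 36, 10, 15, 31, 32, 25, 26].
Sweep left to right; for each value list the smaller values that follow it:
17 → 10, 15 → 2
36 → 10, 15, 31, 32, 25, 26 → 6
10 → none → 0
15 → none → 0
31 → 25, 26 → 2
32 → 25, 26 → 2
25 → none → 0
26 → none → 0
Sum: 2 + 6 + 0 + 0 + 2 + 2 + 0 + 0 = 12

12 inversions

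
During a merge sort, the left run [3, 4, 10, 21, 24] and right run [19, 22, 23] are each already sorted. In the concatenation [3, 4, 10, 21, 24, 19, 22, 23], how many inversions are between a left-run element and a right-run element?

Cross-inversions: 4

Take each right-half value and tally the left-half values above it:
r = 19: 21, 24 → 2
r = 22: 24 → 1
r = 23: 24 → 1
Cross-inversions: 2 + 1 + 1 = 4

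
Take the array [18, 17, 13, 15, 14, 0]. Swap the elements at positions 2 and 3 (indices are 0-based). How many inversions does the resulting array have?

14

Positions 2 and 3 hold 13 and 15; after swapping, the array is [18, 17, 15, 13, 14, 0].
Sweep left to right; for each value list the smaller values that follow it:
18: 5
17: 4
15: 3
13: 1
14: 1
0: 0
Sum: 5 + 4 + 3 + 1 + 1 + 0 = 14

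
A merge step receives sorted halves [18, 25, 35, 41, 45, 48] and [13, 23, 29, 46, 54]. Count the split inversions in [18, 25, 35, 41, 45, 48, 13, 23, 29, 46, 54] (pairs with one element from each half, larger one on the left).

For each element r of the right run, count left-run elements greater than r:
r = 13: 18, 25, 35, 41, 45, 48 → 6
r = 23: 25, 35, 41, 45, 48 → 5
r = 29: 35, 41, 45, 48 → 4
r = 46: 48 → 1
r = 54: none → 0
Cross-inversions: 6 + 5 + 4 + 1 + 0 = 16

16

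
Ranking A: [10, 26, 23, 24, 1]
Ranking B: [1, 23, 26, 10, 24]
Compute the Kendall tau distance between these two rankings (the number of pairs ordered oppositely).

Assign each item its position (1..5) in the first ordering, then rewrite the second ordering as that position sequence:
positions: 10→1, 26→2, 23→3, 24→4, 1→5
second ordering as positions: [5, 3, 2, 1, 4]
Discordant pairs = inversions in this position sequence.
5: 3, 2, 1, 4 → 4
3: 2, 1 → 2
2: 1 → 1
1: 0
4: 0
Total: 4 + 2 + 1 + 0 + 0 = 7

7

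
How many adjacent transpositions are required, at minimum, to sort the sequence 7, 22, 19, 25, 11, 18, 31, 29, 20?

Adjacent swaps: 12

The minimum number of adjacent swaps to sort an array equals its inversion count, since every such swap removes exactly one inversion.
Count inversions — for each element, later elements that are smaller:
7: none → 0
22: 19, 11, 18, 20 → 4
19: 11, 18 → 2
25: 11, 18, 20 → 3
11: none → 0
18: none → 0
31: 29, 20 → 2
29: 20 → 1
20: none → 0
Total inversions: 0 + 4 + 2 + 3 + 0 + 0 + 2 + 1 + 0 = 12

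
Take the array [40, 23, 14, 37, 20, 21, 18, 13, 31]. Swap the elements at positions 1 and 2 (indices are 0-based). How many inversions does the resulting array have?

Positions 1 and 2 hold 23 and 14; after swapping, the array is [40, 14, 23, 37, 20, 21, 18, 13, 31].
For each element, count later entries that are smaller:
40 → 14, 23, 37, 20, 21, 18, 13, 31 → 8
14 → 13 → 1
23 → 20, 21, 18, 13 → 4
37 → 20, 21, 18, 13, 31 → 5
20 → 18, 13 → 2
21 → 18, 13 → 2
18 → 13 → 1
13 → none → 0
31 → none → 0
Sum: 8 + 1 + 4 + 5 + 2 + 2 + 1 + 0 + 0 = 23

23 inversions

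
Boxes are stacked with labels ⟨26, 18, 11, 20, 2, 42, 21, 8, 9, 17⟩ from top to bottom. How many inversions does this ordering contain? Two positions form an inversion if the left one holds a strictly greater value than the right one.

27

For each element, count later entries that are smaller:
26 → 18, 11, 20, 2, 21, 8, 9, 17 → 8
18 → 11, 2, 8, 9, 17 → 5
11 → 2, 8, 9 → 3
20 → 2, 8, 9, 17 → 4
2 → none → 0
42 → 21, 8, 9, 17 → 4
21 → 8, 9, 17 → 3
8 → none → 0
9 → none → 0
17 → none → 0
Sum: 8 + 5 + 3 + 4 + 0 + 4 + 3 + 0 + 0 + 0 = 27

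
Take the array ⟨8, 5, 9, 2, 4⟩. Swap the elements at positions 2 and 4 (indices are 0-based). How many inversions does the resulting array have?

6

Positions 2 and 4 hold 9 and 4; after swapping, the array is [8, 5, 4, 2, 9].
Element-by-element contributions:
8: 3
5: 2
4: 1
2: 0
9: 0
Sum: 3 + 2 + 1 + 0 + 0 = 6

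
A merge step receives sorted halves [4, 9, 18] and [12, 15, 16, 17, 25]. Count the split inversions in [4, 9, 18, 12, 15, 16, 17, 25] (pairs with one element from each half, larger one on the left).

4

Take each right-half value and tally the left-half values above it:
r = 12: 18 → 1
r = 15: 18 → 1
r = 16: 18 → 1
r = 17: 18 → 1
r = 25: none → 0
Cross-inversions: 1 + 1 + 1 + 1 + 0 = 4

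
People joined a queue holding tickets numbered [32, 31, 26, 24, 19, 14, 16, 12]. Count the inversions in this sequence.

Element-by-element contributions:
32 → 31, 26, 24, 19, 14, 16, 12 → 7
31 → 26, 24, 19, 14, 16, 12 → 6
26 → 24, 19, 14, 16, 12 → 5
24 → 19, 14, 16, 12 → 4
19 → 14, 16, 12 → 3
14 → 12 → 1
16 → 12 → 1
12 → none → 0
Sum: 7 + 6 + 5 + 4 + 3 + 1 + 1 + 0 = 27

27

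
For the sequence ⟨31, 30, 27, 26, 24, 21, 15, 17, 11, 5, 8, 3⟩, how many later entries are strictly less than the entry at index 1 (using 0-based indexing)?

10

The element at index 1 is 30.
Elements after it: 27, 26, 24, 21, 15, 17, 11, 5, 8, 3
Those smaller than 30: 27, 26, 24, 21, 15, 17, 11, 5, 8, 3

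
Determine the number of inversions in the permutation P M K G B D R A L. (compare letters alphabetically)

24 out-of-order pairs

Count, for each position, how many later elements it exceeds:
P → M, K, G, B, D, A, L → 7
M → K, G, B, D, A, L → 6
K → G, B, D, A → 4
G → B, D, A → 3
B → A → 1
D → A → 1
R → A, L → 2
A → none → 0
L → none → 0
Sum: 7 + 6 + 4 + 3 + 1 + 1 + 2 + 0 + 0 = 24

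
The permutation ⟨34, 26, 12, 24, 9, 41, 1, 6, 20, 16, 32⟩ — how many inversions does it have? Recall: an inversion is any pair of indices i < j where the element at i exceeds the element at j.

Element-by-element contributions:
34 → 26, 12, 24, 9, 1, 6, 20, 16, 32 → 9
26 → 12, 24, 9, 1, 6, 20, 16 → 7
12 → 9, 1, 6 → 3
24 → 9, 1, 6, 20, 16 → 5
9 → 1, 6 → 2
41 → 1, 6, 20, 16, 32 → 5
1 → none → 0
6 → none → 0
20 → 16 → 1
16 → none → 0
32 → none → 0
Sum: 9 + 7 + 3 + 5 + 2 + 5 + 0 + 0 + 1 + 0 + 0 = 32

32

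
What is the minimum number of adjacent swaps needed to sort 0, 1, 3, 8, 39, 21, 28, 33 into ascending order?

3 swaps

Each adjacent swap fixes exactly one inversion, so the minimum swap count equals the number of inversions.
Count inversions — for each element, later elements that are smaller:
0: none → 0
1: none → 0
3: none → 0
8: none → 0
39: 21, 28, 33 → 3
21: none → 0
28: none → 0
33: none → 0
Total inversions: 0 + 0 + 0 + 0 + 3 + 0 + 0 + 0 = 3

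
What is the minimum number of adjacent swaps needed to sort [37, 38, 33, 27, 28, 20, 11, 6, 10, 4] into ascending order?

42 swaps

The minimum number of adjacent swaps to sort an array equals its inversion count, since every such swap removes exactly one inversion.
Count inversions — for each element, later elements that are smaller:
37: 33, 27, 28, 20, 11, 6, 10, 4 → 8
38: 33, 27, 28, 20, 11, 6, 10, 4 → 8
33: 27, 28, 20, 11, 6, 10, 4 → 7
27: 20, 11, 6, 10, 4 → 5
28: 20, 11, 6, 10, 4 → 5
20: 11, 6, 10, 4 → 4
11: 6, 10, 4 → 3
6: 4 → 1
10: 4 → 1
4: none → 0
Total inversions: 8 + 8 + 7 + 5 + 5 + 4 + 3 + 1 + 1 + 0 = 42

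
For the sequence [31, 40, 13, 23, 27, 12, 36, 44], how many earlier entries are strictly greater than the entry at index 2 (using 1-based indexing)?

0 such elements

The element at index 2 is 40.
Elements before it: 31
None of them are larger than 40.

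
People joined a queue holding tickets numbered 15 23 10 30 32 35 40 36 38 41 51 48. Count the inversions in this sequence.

5 inversions

Count, for each position, how many later elements it exceeds:
15 → 10 → 1
23 → 10 → 1
10 → none → 0
30 → none → 0
32 → none → 0
35 → none → 0
40 → 36, 38 → 2
36 → none → 0
38 → none → 0
41 → none → 0
51 → 48 → 1
48 → none → 0
Sum: 1 + 1 + 0 + 0 + 0 + 0 + 2 + 0 + 0 + 0 + 1 + 0 = 5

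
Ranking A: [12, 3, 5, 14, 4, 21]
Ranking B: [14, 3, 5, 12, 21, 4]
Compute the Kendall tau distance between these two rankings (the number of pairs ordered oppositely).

6 discordant pairs

Assign each item its position (1..6) in the first ordering, then rewrite the second ordering as that position sequence:
positions: 12→1, 3→2, 5→3, 14→4, 4→5, 21→6
second ordering as positions: [4, 2, 3, 1, 6, 5]
Discordant pairs = inversions in this position sequence.
4: 2, 3, 1 → 3
2: 1 → 1
3: 1 → 1
1: 0
6: 5 → 1
5: 0
Total: 3 + 1 + 1 + 0 + 1 + 0 = 6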